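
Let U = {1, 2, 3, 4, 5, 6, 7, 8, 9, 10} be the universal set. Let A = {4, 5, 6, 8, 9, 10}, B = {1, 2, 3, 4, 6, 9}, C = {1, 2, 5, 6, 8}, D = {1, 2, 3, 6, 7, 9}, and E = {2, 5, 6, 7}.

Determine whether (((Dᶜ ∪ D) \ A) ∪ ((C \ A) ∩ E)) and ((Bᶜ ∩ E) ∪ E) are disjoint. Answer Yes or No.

Dᶜ = {4, 5, 8, 10}
Dᶜ ∪ D = {1, 2, 3, 4, 5, 6, 7, 8, 9, 10}
(Dᶜ ∪ D) \ A = {1, 2, 3, 7}
C \ A = {1, 2}
(C \ A) ∩ E = {2}
((Dᶜ ∪ D) \ A) ∪ ((C \ A) ∩ E) = {1, 2, 3, 7}
Bᶜ = {5, 7, 8, 10}
Bᶜ ∩ E = {5, 7}
(Bᶜ ∩ E) ∪ E = {2, 5, 6, 7}
2 lies in both, so they are not disjoint.

No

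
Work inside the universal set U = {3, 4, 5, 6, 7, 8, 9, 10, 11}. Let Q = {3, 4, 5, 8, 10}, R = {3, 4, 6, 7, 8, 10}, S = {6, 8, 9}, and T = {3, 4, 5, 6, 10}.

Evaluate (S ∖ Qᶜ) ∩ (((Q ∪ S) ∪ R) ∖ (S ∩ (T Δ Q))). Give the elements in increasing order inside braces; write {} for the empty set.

{}

Qᶜ = {6, 7, 9, 11}
S ∖ Qᶜ = {8}
Q ∪ S = {3, 4, 5, 6, 8, 9, 10}
(Q ∪ S) ∪ R = {3, 4, 5, 6, 7, 8, 9, 10}
T Δ Q = {6, 8}
S ∩ (T Δ Q) = {6, 8}
((Q ∪ S) ∪ R) ∖ (S ∩ (T Δ Q)) = {3, 4, 5, 7, 9, 10}
(S ∖ Qᶜ) ∩ (((Q ∪ S) ∪ R) ∖ (S ∩ (T Δ Q))) = {}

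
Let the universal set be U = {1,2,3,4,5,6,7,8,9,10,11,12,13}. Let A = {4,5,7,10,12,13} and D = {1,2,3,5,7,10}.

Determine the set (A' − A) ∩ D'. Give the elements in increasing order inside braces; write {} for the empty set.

A' = {1,2,3,6,8,9,11}
A' − A = {1,2,3,6,8,9,11}
D' = {4,6,8,9,11,12,13}
(A' − A) ∩ D' = {6,8,9,11}

{6,8,9,11}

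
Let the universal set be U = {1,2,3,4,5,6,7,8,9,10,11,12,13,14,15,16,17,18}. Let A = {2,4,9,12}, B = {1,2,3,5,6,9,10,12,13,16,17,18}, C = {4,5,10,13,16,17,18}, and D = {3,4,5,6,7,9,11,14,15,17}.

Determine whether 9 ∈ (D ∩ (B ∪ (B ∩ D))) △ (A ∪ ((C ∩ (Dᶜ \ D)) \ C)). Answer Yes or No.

No

9 ∈ B and 9 ∈ D, so 9 ∈ B ∩ D
9 ∈ B and 9 ∈ (B ∩ D), so 9 ∈ B ∪ (B ∩ D)
9 ∈ D and 9 ∈ (B ∪ (B ∩ D)), so 9 ∈ D ∩ (B ∪ (B ∩ D))
9 ∈ D, so 9 ∉ Dᶜ
9 ∉ Dᶜ and 9 ∈ D, so 9 ∉ Dᶜ \ D
9 ∉ C and 9 ∉ (Dᶜ \ D), so 9 ∉ C ∩ (Dᶜ \ D)
9 ∉ (C ∩ (Dᶜ \ D)) and 9 ∉ C, so 9 ∉ (C ∩ (Dᶜ \ D)) \ C
9 ∈ A and 9 ∉ ((C ∩ (Dᶜ \ D)) \ C), so 9 ∈ A ∪ ((C ∩ (Dᶜ \ D)) \ C)
9 ∈ (D ∩ (B ∪ (B ∩ D))) and 9 ∈ (A ∪ ((C ∩ (Dᶜ \ D)) \ C)), so 9 ∉ (D ∩ (B ∪ (B ∩ D))) △ (A ∪ ((C ∩ (Dᶜ \ D)) \ C))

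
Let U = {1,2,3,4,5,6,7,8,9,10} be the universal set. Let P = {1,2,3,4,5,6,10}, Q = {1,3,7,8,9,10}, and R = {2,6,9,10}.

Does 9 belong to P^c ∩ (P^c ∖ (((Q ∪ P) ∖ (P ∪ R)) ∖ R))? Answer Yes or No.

9 ∉ P, so 9 ∈ P^c
9 ∉ P, so 9 ∈ P^c
9 ∈ Q and 9 ∉ P, so 9 ∈ Q ∪ P
9 ∉ P and 9 ∈ R, so 9 ∈ P ∪ R
9 ∈ (Q ∪ P) and 9 ∈ (P ∪ R), so 9 ∉ (Q ∪ P) ∖ (P ∪ R)
9 ∉ ((Q ∪ P) ∖ (P ∪ R)) and 9 ∈ R, so 9 ∉ ((Q ∪ P) ∖ (P ∪ R)) ∖ R
9 ∈ P^c and 9 ∉ (((Q ∪ P) ∖ (P ∪ R)) ∖ R), so 9 ∈ P^c ∖ (((Q ∪ P) ∖ (P ∪ R)) ∖ R)
9 ∈ P^c and 9 ∈ (P^c ∖ (((Q ∪ P) ∖ (P ∪ R)) ∖ R)), so 9 ∈ P^c ∩ (P^c ∖ (((Q ∪ P) ∖ (P ∪ R)) ∖ R))

Yes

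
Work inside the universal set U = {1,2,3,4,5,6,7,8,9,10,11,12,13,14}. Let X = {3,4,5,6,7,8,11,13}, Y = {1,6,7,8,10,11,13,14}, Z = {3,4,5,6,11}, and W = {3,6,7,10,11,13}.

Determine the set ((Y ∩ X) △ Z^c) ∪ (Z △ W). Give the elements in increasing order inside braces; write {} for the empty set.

Y ∩ X = {6,7,8,11,13}
Z^c = {1,2,7,8,9,10,12,13,14}
(Y ∩ X) △ Z^c = {1,2,6,9,10,11,12,14}
Z △ W = {4,5,7,10,13}
((Y ∩ X) △ Z^c) ∪ (Z △ W) = {1,2,4,5,6,7,9,10,11,12,13,14}

{1,2,4,5,6,7,9,10,11,12,13,14}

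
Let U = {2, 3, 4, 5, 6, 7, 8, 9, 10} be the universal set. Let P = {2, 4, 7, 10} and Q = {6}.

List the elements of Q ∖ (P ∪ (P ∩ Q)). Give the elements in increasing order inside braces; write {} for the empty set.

P ∩ Q = {}
P ∪ (P ∩ Q) = {2, 4, 7, 10}
Q ∖ (P ∪ (P ∩ Q)) = {6}

{6}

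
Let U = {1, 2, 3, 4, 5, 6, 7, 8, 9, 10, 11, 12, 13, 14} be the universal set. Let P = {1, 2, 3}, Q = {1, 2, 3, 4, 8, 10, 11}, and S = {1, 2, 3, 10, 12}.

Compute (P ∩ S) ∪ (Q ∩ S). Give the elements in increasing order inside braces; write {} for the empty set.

P ∩ S = {1, 2, 3}
Q ∩ S = {1, 2, 3, 10}
(P ∩ S) ∪ (Q ∩ S) = {1, 2, 3, 10}

{1, 2, 3, 10}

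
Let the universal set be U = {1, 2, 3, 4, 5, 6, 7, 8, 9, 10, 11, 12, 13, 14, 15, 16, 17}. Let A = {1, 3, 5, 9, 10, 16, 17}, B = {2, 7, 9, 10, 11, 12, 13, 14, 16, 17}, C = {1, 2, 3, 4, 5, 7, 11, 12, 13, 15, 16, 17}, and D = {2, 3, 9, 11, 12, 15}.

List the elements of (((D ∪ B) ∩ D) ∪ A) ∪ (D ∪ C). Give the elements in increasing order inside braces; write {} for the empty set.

{1, 2, 3, 4, 5, 7, 9, 10, 11, 12, 13, 15, 16, 17}

D ∪ B = {2, 3, 7, 9, 10, 11, 12, 13, 14, 15, 16, 17}
(D ∪ B) ∩ D = {2, 3, 9, 11, 12, 15}
((D ∪ B) ∩ D) ∪ A = {1, 2, 3, 5, 9, 10, 11, 12, 15, 16, 17}
D ∪ C = {1, 2, 3, 4, 5, 7, 9, 11, 12, 13, 15, 16, 17}
(((D ∪ B) ∩ D) ∪ A) ∪ (D ∪ C) = {1, 2, 3, 4, 5, 7, 9, 10, 11, 12, 13, 15, 16, 17}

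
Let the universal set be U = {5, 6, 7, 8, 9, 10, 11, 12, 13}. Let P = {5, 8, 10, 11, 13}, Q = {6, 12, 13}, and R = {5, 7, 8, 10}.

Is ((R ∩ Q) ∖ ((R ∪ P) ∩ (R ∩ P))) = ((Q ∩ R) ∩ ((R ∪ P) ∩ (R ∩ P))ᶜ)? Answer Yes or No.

R ∩ Q = {}
R ∪ P = {5, 7, 8, 10, 11, 13}
R ∩ P = {5, 8, 10}
(R ∪ P) ∩ (R ∩ P) = {5, 8, 10}
(R ∩ Q) ∖ ((R ∪ P) ∩ (R ∩ P)) = {}
Q ∩ R = {}
((R ∪ P) ∩ (R ∩ P))ᶜ = {6, 7, 9, 11, 12, 13}
(Q ∩ R) ∩ ((R ∪ P) ∩ (R ∩ P))ᶜ = {}
Both equal {}, so (R ∩ Q) ∖ ((R ∪ P) ∩ (R ∩ P)) = (Q ∩ R) ∩ ((R ∪ P) ∩ (R ∩ P))ᶜ.

Yes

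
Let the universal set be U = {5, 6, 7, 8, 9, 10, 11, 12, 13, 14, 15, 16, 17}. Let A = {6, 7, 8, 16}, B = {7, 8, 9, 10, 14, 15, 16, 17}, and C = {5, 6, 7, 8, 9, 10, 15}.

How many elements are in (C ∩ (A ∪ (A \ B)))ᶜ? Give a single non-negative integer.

10

A \ B = {6}
A ∪ (A \ B) = {6, 7, 8, 16}
C ∩ (A ∪ (A \ B)) = {6, 7, 8}
(C ∩ (A ∪ (A \ B)))ᶜ = {5, 9, 10, 11, 12, 13, 14, 15, 16, 17}
|(C ∩ (A ∪ (A \ B)))ᶜ| = 10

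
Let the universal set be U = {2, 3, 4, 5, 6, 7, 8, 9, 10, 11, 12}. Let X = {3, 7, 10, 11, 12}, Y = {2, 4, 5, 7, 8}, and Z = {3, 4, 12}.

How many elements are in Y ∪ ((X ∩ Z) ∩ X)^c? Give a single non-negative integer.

9

X ∩ Z = {3, 12}
(X ∩ Z) ∩ X = {3, 12}
((X ∩ Z) ∩ X)^c = {2, 4, 5, 6, 7, 8, 9, 10, 11}
Y ∪ ((X ∩ Z) ∩ X)^c = {2, 4, 5, 6, 7, 8, 9, 10, 11}
|Y ∪ ((X ∩ Z) ∩ X)^c| = 9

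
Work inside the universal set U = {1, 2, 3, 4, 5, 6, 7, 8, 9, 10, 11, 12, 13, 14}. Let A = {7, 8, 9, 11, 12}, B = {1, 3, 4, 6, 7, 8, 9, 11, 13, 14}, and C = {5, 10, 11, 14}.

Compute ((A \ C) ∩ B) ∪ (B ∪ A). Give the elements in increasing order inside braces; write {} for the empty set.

{1, 3, 4, 6, 7, 8, 9, 11, 12, 13, 14}

A \ C = {7, 8, 9, 12}
(A \ C) ∩ B = {7, 8, 9}
B ∪ A = {1, 3, 4, 6, 7, 8, 9, 11, 12, 13, 14}
((A \ C) ∩ B) ∪ (B ∪ A) = {1, 3, 4, 6, 7, 8, 9, 11, 12, 13, 14}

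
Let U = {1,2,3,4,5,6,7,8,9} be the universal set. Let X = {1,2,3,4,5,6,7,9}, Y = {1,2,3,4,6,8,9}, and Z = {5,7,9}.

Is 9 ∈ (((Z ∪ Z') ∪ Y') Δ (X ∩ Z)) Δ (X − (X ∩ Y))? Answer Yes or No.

9 ∈ Z, so 9 ∉ Z'
9 ∈ Z and 9 ∉ Z', so 9 ∈ Z ∪ Z'
9 ∈ Y, so 9 ∉ Y'
9 ∈ (Z ∪ Z') and 9 ∉ Y', so 9 ∈ (Z ∪ Z') ∪ Y'
9 ∈ X and 9 ∈ Z, so 9 ∈ X ∩ Z
9 ∈ ((Z ∪ Z') ∪ Y') and 9 ∈ (X ∩ Z), so 9 ∉ ((Z ∪ Z') ∪ Y') Δ (X ∩ Z)
9 ∈ X and 9 ∈ Y, so 9 ∈ X ∩ Y
9 ∈ X and 9 ∈ (X ∩ Y), so 9 ∉ X − (X ∩ Y)
9 ∉ (((Z ∪ Z') ∪ Y') Δ (X ∩ Z)) and 9 ∉ (X − (X ∩ Y)), so 9 ∉ (((Z ∪ Z') ∪ Y') Δ (X ∩ Z)) Δ (X − (X ∩ Y))

No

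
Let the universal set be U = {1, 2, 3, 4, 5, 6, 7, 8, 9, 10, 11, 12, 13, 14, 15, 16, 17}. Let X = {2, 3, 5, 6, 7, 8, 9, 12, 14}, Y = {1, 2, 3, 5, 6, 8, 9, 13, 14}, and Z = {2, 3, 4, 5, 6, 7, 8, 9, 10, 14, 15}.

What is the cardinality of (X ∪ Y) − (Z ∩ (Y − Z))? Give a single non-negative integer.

11

X ∪ Y = {1, 2, 3, 5, 6, 7, 8, 9, 12, 13, 14}
Y − Z = {1, 13}
Z ∩ (Y − Z) = {}
(X ∪ Y) − (Z ∩ (Y − Z)) = {1, 2, 3, 5, 6, 7, 8, 9, 12, 13, 14}
|(X ∪ Y) − (Z ∩ (Y − Z))| = 11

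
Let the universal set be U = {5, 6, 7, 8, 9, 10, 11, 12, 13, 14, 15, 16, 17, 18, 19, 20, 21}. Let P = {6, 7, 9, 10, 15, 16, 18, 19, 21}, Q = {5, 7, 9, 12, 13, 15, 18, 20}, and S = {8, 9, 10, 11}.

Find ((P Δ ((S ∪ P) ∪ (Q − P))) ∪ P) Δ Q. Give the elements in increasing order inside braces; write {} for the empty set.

S ∪ P = {6, 7, 8, 9, 10, 11, 15, 16, 18, 19, 21}
Q − P = {5, 12, 13, 20}
(S ∪ P) ∪ (Q − P) = {5, 6, 7, 8, 9, 10, 11, 12, 13, 15, 16, 18, 19, 20, 21}
P Δ ((S ∪ P) ∪ (Q − P)) = {5, 8, 11, 12, 13, 20}
(P Δ ((S ∪ P) ∪ (Q − P))) ∪ P = {5, 6, 7, 8, 9, 10, 11, 12, 13, 15, 16, 18, 19, 20, 21}
((P Δ ((S ∪ P) ∪ (Q − P))) ∪ P) Δ Q = {6, 8, 10, 11, 16, 19, 21}

{6, 8, 10, 11, 16, 19, 21}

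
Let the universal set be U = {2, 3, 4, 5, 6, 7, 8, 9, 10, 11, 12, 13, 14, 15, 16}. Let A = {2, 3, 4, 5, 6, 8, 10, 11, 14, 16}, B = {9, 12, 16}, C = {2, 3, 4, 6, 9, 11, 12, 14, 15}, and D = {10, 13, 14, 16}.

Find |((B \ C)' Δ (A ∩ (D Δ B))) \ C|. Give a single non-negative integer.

B \ C = {16}
(B \ C)' = {2, 3, 4, 5, 6, 7, 8, 9, 10, 11, 12, 13, 14, 15}
D Δ B = {9, 10, 12, 13, 14}
A ∩ (D Δ B) = {10, 14}
(B \ C)' Δ (A ∩ (D Δ B)) = {2, 3, 4, 5, 6, 7, 8, 9, 11, 12, 13, 15}
((B \ C)' Δ (A ∩ (D Δ B))) \ C = {5, 7, 8, 13}
|((B \ C)' Δ (A ∩ (D Δ B))) \ C| = 4

4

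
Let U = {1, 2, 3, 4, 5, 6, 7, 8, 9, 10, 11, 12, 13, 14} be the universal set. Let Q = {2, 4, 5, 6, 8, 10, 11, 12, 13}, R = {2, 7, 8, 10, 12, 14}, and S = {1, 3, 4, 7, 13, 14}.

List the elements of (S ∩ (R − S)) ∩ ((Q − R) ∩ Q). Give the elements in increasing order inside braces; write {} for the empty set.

R − S = {2, 8, 10, 12}
S ∩ (R − S) = {}
Q − R = {4, 5, 6, 11, 13}
(Q − R) ∩ Q = {4, 5, 6, 11, 13}
(S ∩ (R − S)) ∩ ((Q − R) ∩ Q) = {}

{}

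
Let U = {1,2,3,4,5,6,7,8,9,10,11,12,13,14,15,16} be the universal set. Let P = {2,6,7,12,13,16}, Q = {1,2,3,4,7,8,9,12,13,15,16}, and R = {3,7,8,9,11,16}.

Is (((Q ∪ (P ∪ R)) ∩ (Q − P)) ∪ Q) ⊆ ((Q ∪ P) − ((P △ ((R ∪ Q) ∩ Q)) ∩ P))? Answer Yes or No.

Yes

P ∪ R = {2,3,6,7,8,9,11,12,13,16}
Q ∪ (P ∪ R) = {1,2,3,4,6,7,8,9,11,12,13,15,16}
Q − P = {1,3,4,8,9,15}
(Q ∪ (P ∪ R)) ∩ (Q − P) = {1,3,4,8,9,15}
((Q ∪ (P ∪ R)) ∩ (Q − P)) ∪ Q = {1,2,3,4,7,8,9,12,13,15,16}
Q ∪ P = {1,2,3,4,6,7,8,9,12,13,15,16}
R ∪ Q = {1,2,3,4,7,8,9,11,12,13,15,16}
(R ∪ Q) ∩ Q = {1,2,3,4,7,8,9,12,13,15,16}
P △ ((R ∪ Q) ∩ Q) = {1,3,4,6,8,9,15}
(P △ ((R ∪ Q) ∩ Q)) ∩ P = {6}
(Q ∪ P) − ((P △ ((R ∪ Q) ∩ Q)) ∩ P) = {1,2,3,4,7,8,9,12,13,15,16}
Every element of {1,2,3,4,7,8,9,12,13,15,16} is in {1,2,3,4,7,8,9,12,13,15,16}, so ((Q ∪ (P ∪ R)) ∩ (Q − P)) ∪ Q ⊆ (Q ∪ P) − ((P △ ((R ∪ Q) ∩ Q)) ∩ P).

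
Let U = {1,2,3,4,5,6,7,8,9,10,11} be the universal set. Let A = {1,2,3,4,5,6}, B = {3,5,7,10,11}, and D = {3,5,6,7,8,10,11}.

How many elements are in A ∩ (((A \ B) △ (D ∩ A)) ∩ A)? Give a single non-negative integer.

A \ B = {1,2,4,6}
D ∩ A = {3,5,6}
(A \ B) △ (D ∩ A) = {1,2,3,4,5}
((A \ B) △ (D ∩ A)) ∩ A = {1,2,3,4,5}
A ∩ (((A \ B) △ (D ∩ A)) ∩ A) = {1,2,3,4,5}
|A ∩ (((A \ B) △ (D ∩ A)) ∩ A)| = 5

5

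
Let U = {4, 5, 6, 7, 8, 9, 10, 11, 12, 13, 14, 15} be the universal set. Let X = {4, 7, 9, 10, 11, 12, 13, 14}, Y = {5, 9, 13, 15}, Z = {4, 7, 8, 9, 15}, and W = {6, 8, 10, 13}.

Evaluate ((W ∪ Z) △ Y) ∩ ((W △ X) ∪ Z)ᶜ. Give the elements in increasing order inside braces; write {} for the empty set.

{5, 10}

W ∪ Z = {4, 6, 7, 8, 9, 10, 13, 15}
(W ∪ Z) △ Y = {4, 5, 6, 7, 8, 10}
W △ X = {4, 6, 7, 8, 9, 11, 12, 14}
(W △ X) ∪ Z = {4, 6, 7, 8, 9, 11, 12, 14, 15}
((W △ X) ∪ Z)ᶜ = {5, 10, 13}
((W ∪ Z) △ Y) ∩ ((W △ X) ∪ Z)ᶜ = {5, 10}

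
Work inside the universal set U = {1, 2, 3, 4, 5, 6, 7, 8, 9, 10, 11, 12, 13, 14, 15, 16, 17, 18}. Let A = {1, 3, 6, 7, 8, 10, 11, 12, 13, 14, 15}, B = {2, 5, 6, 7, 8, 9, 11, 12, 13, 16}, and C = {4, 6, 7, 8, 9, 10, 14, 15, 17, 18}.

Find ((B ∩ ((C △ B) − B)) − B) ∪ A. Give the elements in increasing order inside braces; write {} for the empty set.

C △ B = {2, 4, 5, 10, 11, 12, 13, 14, 15, 16, 17, 18}
(C △ B) − B = {4, 10, 14, 15, 17, 18}
B ∩ ((C △ B) − B) = {}
(B ∩ ((C △ B) − B)) − B = {}
((B ∩ ((C △ B) − B)) − B) ∪ A = {1, 3, 6, 7, 8, 10, 11, 12, 13, 14, 15}

{1, 3, 6, 7, 8, 10, 11, 12, 13, 14, 15}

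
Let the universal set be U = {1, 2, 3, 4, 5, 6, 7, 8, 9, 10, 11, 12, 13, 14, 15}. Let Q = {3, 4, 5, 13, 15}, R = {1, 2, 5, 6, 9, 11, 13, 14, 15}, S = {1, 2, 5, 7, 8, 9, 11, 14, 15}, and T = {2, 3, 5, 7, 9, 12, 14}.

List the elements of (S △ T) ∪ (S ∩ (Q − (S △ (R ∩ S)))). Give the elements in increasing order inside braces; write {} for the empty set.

S △ T = {1, 3, 8, 11, 12, 15}
R ∩ S = {1, 2, 5, 9, 11, 14, 15}
S △ (R ∩ S) = {7, 8}
Q − (S △ (R ∩ S)) = {3, 4, 5, 13, 15}
S ∩ (Q − (S △ (R ∩ S))) = {5, 15}
(S △ T) ∪ (S ∩ (Q − (S △ (R ∩ S)))) = {1, 3, 5, 8, 11, 12, 15}

{1, 3, 5, 8, 11, 12, 15}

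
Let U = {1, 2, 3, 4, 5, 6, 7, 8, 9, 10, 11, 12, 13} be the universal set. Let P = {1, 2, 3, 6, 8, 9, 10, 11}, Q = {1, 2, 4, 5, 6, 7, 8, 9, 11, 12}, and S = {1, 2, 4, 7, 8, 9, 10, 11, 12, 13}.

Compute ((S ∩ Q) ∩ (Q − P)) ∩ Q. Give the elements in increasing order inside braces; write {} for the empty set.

{4, 7, 12}

S ∩ Q = {1, 2, 4, 7, 8, 9, 11, 12}
Q − P = {4, 5, 7, 12}
(S ∩ Q) ∩ (Q − P) = {4, 7, 12}
((S ∩ Q) ∩ (Q − P)) ∩ Q = {4, 7, 12}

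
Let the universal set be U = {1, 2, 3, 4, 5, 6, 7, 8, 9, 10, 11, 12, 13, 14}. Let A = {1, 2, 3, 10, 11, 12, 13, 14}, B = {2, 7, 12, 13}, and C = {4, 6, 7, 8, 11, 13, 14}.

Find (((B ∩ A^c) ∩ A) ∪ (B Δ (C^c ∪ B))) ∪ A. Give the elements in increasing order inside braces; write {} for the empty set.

A^c = {4, 5, 6, 7, 8, 9}
B ∩ A^c = {7}
(B ∩ A^c) ∩ A = {}
C^c = {1, 2, 3, 5, 9, 10, 12}
C^c ∪ B = {1, 2, 3, 5, 7, 9, 10, 12, 13}
B Δ (C^c ∪ B) = {1, 3, 5, 9, 10}
((B ∩ A^c) ∩ A) ∪ (B Δ (C^c ∪ B)) = {1, 3, 5, 9, 10}
(((B ∩ A^c) ∩ A) ∪ (B Δ (C^c ∪ B))) ∪ A = {1, 2, 3, 5, 9, 10, 11, 12, 13, 14}

{1, 2, 3, 5, 9, 10, 11, 12, 13, 14}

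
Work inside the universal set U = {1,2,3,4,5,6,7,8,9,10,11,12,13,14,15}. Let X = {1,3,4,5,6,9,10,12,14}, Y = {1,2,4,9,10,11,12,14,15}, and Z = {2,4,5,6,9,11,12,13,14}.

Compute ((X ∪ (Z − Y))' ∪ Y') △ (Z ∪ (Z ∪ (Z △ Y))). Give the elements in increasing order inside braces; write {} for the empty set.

{1,3,4,7,8,9,10,12,14}

Z − Y = {5,6,13}
X ∪ (Z − Y) = {1,3,4,5,6,9,10,12,13,14}
(X ∪ (Z − Y))' = {2,7,8,11,15}
Y' = {3,5,6,7,8,13}
(X ∪ (Z − Y))' ∪ Y' = {2,3,5,6,7,8,11,13,15}
Z △ Y = {1,5,6,10,13,15}
Z ∪ (Z △ Y) = {1,2,4,5,6,9,10,11,12,13,14,15}
Z ∪ (Z ∪ (Z △ Y)) = {1,2,4,5,6,9,10,11,12,13,14,15}
((X ∪ (Z − Y))' ∪ Y') △ (Z ∪ (Z ∪ (Z △ Y))) = {1,3,4,7,8,9,10,12,14}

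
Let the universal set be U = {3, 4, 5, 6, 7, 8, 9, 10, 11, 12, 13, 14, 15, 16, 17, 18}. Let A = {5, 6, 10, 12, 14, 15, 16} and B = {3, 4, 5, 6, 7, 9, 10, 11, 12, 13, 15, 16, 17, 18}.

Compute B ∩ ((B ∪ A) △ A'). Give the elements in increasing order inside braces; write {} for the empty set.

B ∪ A = {3, 4, 5, 6, 7, 9, 10, 11, 12, 13, 14, 15, 16, 17, 18}
A' = {3, 4, 7, 8, 9, 11, 13, 17, 18}
(B ∪ A) △ A' = {5, 6, 8, 10, 12, 14, 15, 16}
B ∩ ((B ∪ A) △ A') = {5, 6, 10, 12, 15, 16}

{5, 6, 10, 12, 15, 16}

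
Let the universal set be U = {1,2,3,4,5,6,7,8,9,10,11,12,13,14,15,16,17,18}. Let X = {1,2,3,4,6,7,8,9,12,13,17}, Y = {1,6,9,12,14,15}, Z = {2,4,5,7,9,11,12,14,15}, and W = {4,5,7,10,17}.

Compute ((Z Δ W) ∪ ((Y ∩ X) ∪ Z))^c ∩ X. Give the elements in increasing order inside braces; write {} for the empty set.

{3,8,13}

Z Δ W = {2,9,10,11,12,14,15,17}
Y ∩ X = {1,6,9,12}
(Y ∩ X) ∪ Z = {1,2,4,5,6,7,9,11,12,14,15}
(Z Δ W) ∪ ((Y ∩ X) ∪ Z) = {1,2,4,5,6,7,9,10,11,12,14,15,17}
((Z Δ W) ∪ ((Y ∩ X) ∪ Z))^c = {3,8,13,16,18}
((Z Δ W) ∪ ((Y ∩ X) ∪ Z))^c ∩ X = {3,8,13}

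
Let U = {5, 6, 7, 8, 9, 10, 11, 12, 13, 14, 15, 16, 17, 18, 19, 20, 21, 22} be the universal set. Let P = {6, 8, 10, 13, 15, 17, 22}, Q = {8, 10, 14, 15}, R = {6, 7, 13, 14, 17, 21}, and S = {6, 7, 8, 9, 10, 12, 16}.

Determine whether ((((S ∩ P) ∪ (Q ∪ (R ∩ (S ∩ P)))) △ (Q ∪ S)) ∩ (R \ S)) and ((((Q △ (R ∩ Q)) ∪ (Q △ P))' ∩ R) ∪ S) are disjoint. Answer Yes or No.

Yes

S ∩ P = {6, 8, 10}
R ∩ (S ∩ P) = {6}
Q ∪ (R ∩ (S ∩ P)) = {6, 8, 10, 14, 15}
(S ∩ P) ∪ (Q ∪ (R ∩ (S ∩ P))) = {6, 8, 10, 14, 15}
Q ∪ S = {6, 7, 8, 9, 10, 12, 14, 15, 16}
((S ∩ P) ∪ (Q ∪ (R ∩ (S ∩ P)))) △ (Q ∪ S) = {7, 9, 12, 16}
R \ S = {13, 14, 17, 21}
(((S ∩ P) ∪ (Q ∪ (R ∩ (S ∩ P)))) △ (Q ∪ S)) ∩ (R \ S) = {}
R ∩ Q = {14}
Q △ (R ∩ Q) = {8, 10, 15}
Q △ P = {6, 13, 14, 17, 22}
(Q △ (R ∩ Q)) ∪ (Q △ P) = {6, 8, 10, 13, 14, 15, 17, 22}
((Q △ (R ∩ Q)) ∪ (Q △ P))' = {5, 7, 9, 11, 12, 16, 18, 19, 20, 21}
((Q △ (R ∩ Q)) ∪ (Q △ P))' ∩ R = {7, 21}
(((Q △ (R ∩ Q)) ∪ (Q △ P))' ∩ R) ∪ S = {6, 7, 8, 9, 10, 12, 16, 21}
{} and {6, 7, 8, 9, 10, 12, 16, 21} share no elements.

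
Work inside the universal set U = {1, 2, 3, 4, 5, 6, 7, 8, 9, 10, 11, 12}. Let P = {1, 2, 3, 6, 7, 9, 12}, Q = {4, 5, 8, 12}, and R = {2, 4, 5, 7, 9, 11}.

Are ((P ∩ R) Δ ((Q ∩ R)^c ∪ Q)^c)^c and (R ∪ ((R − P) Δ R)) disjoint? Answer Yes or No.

P ∩ R = {2, 7, 9}
Q ∩ R = {4, 5}
(Q ∩ R)^c = {1, 2, 3, 6, 7, 8, 9, 10, 11, 12}
(Q ∩ R)^c ∪ Q = {1, 2, 3, 4, 5, 6, 7, 8, 9, 10, 11, 12}
((Q ∩ R)^c ∪ Q)^c = {}
(P ∩ R) Δ ((Q ∩ R)^c ∪ Q)^c = {2, 7, 9}
((P ∩ R) Δ ((Q ∩ R)^c ∪ Q)^c)^c = {1, 3, 4, 5, 6, 8, 10, 11, 12}
R − P = {4, 5, 11}
(R − P) Δ R = {2, 7, 9}
R ∪ ((R − P) Δ R) = {2, 4, 5, 7, 9, 11}
4 lies in both, so they are not disjoint.

No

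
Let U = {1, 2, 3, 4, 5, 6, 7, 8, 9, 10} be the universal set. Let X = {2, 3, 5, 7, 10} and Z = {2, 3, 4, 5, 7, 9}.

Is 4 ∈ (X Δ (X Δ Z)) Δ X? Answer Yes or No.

4 ∉ X and 4 ∈ Z, so 4 ∈ X Δ Z
4 ∉ X and 4 ∈ (X Δ Z), so 4 ∈ X Δ (X Δ Z)
4 ∈ (X Δ (X Δ Z)) and 4 ∉ X, so 4 ∈ (X Δ (X Δ Z)) Δ X

Yes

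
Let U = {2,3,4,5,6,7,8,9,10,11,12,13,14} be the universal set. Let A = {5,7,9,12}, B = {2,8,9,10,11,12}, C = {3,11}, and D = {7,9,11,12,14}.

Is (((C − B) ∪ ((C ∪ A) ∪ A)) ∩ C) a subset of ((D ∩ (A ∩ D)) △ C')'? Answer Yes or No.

C − B = {3}
C ∪ A = {3,5,7,9,11,12}
(C ∪ A) ∪ A = {3,5,7,9,11,12}
(C − B) ∪ ((C ∪ A) ∪ A) = {3,5,7,9,11,12}
((C − B) ∪ ((C ∪ A) ∪ A)) ∩ C = {3,11}
A ∩ D = {7,9,12}
D ∩ (A ∩ D) = {7,9,12}
C' = {2,4,5,6,7,8,9,10,12,13,14}
(D ∩ (A ∩ D)) △ C' = {2,4,5,6,8,10,13,14}
((D ∩ (A ∩ D)) △ C')' = {3,7,9,11,12}
Every element of {3,11} is in {3,7,9,11,12}, so ((C − B) ∪ ((C ∪ A) ∪ A)) ∩ C ⊆ ((D ∩ (A ∩ D)) △ C')'.

Yes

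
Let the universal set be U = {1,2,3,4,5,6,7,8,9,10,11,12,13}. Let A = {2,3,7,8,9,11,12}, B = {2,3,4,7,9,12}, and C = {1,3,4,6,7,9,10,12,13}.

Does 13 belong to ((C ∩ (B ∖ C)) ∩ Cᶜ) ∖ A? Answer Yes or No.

No

13 ∉ B and 13 ∈ C, so 13 ∉ B ∖ C
13 ∈ C and 13 ∉ (B ∖ C), so 13 ∉ C ∩ (B ∖ C)
13 ∈ C, so 13 ∉ Cᶜ
13 ∉ (C ∩ (B ∖ C)) and 13 ∉ Cᶜ, so 13 ∉ (C ∩ (B ∖ C)) ∩ Cᶜ
13 ∉ ((C ∩ (B ∖ C)) ∩ Cᶜ) and 13 ∉ A, so 13 ∉ ((C ∩ (B ∖ C)) ∩ Cᶜ) ∖ A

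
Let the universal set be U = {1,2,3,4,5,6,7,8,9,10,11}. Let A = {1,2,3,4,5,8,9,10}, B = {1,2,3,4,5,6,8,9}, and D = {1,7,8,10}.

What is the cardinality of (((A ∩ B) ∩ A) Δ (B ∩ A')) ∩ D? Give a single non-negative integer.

A ∩ B = {1,2,3,4,5,8,9}
(A ∩ B) ∩ A = {1,2,3,4,5,8,9}
A' = {6,7,11}
B ∩ A' = {6}
((A ∩ B) ∩ A) Δ (B ∩ A') = {1,2,3,4,5,6,8,9}
(((A ∩ B) ∩ A) Δ (B ∩ A')) ∩ D = {1,8}
|(((A ∩ B) ∩ A) Δ (B ∩ A')) ∩ D| = 2

2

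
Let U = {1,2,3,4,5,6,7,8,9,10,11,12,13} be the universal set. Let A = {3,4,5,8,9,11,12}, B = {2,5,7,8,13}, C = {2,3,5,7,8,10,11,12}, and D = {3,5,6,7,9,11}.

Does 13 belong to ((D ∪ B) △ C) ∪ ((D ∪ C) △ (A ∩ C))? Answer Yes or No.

Yes

13 ∉ D and 13 ∈ B, so 13 ∈ D ∪ B
13 ∈ (D ∪ B) and 13 ∉ C, so 13 ∈ (D ∪ B) △ C
13 ∉ D and 13 ∉ C, so 13 ∉ D ∪ C
13 ∉ A and 13 ∉ C, so 13 ∉ A ∩ C
13 ∉ (D ∪ C) and 13 ∉ (A ∩ C), so 13 ∉ (D ∪ C) △ (A ∩ C)
13 ∈ ((D ∪ B) △ C) and 13 ∉ ((D ∪ C) △ (A ∩ C)), so 13 ∈ ((D ∪ B) △ C) ∪ ((D ∪ C) △ (A ∩ C))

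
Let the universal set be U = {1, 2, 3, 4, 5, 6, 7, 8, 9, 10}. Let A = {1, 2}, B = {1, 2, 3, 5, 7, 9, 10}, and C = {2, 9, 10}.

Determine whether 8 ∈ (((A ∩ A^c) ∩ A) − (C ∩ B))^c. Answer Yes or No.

8 ∉ A, so 8 ∈ A^c
8 ∉ A and 8 ∈ A^c, so 8 ∉ A ∩ A^c
8 ∉ (A ∩ A^c) and 8 ∉ A, so 8 ∉ (A ∩ A^c) ∩ A
8 ∉ C and 8 ∉ B, so 8 ∉ C ∩ B
8 ∉ ((A ∩ A^c) ∩ A) and 8 ∉ (C ∩ B), so 8 ∉ ((A ∩ A^c) ∩ A) − (C ∩ B)
8 ∈ (((A ∩ A^c) ∩ A) − (C ∩ B))^c since 8 ∉ (((A ∩ A^c) ∩ A) − (C ∩ B))

Yes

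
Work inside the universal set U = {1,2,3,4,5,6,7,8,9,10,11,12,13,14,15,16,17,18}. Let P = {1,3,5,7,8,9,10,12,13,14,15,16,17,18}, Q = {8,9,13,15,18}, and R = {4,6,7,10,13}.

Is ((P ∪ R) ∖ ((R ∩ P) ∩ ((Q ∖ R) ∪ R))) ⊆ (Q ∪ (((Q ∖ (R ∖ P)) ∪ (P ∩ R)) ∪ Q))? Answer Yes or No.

No

P ∪ R = {1,3,4,5,6,7,8,9,10,12,13,14,15,16,17,18}
R ∩ P = {7,10,13}
Q ∖ R = {8,9,15,18}
(Q ∖ R) ∪ R = {4,6,7,8,9,10,13,15,18}
(R ∩ P) ∩ ((Q ∖ R) ∪ R) = {7,10,13}
(P ∪ R) ∖ ((R ∩ P) ∩ ((Q ∖ R) ∪ R)) = {1,3,4,5,6,8,9,12,14,15,16,17,18}
R ∖ P = {4,6}
Q ∖ (R ∖ P) = {8,9,13,15,18}
P ∩ R = {7,10,13}
(Q ∖ (R ∖ P)) ∪ (P ∩ R) = {7,8,9,10,13,15,18}
((Q ∖ (R ∖ P)) ∪ (P ∩ R)) ∪ Q = {7,8,9,10,13,15,18}
Q ∪ (((Q ∖ (R ∖ P)) ∪ (P ∩ R)) ∪ Q) = {7,8,9,10,13,15,18}
1 ∈ (P ∪ R) ∖ ((R ∩ P) ∩ ((Q ∖ R) ∪ R)) but 1 ∉ Q ∪ (((Q ∖ (R ∖ P)) ∪ (P ∩ R)) ∪ Q), so the inclusion fails.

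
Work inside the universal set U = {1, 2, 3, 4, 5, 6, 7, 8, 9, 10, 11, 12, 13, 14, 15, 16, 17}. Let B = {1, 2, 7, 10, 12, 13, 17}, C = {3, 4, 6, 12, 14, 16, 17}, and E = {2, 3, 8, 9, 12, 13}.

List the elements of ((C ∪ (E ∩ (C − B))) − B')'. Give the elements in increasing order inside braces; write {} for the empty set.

{1, 2, 3, 4, 5, 6, 7, 8, 9, 10, 11, 13, 14, 15, 16}

C − B = {3, 4, 6, 14, 16}
E ∩ (C − B) = {3}
C ∪ (E ∩ (C − B)) = {3, 4, 6, 12, 14, 16, 17}
B' = {3, 4, 5, 6, 8, 9, 11, 14, 15, 16}
(C ∪ (E ∩ (C − B))) − B' = {12, 17}
((C ∪ (E ∩ (C − B))) − B')' = {1, 2, 3, 4, 5, 6, 7, 8, 9, 10, 11, 13, 14, 15, 16}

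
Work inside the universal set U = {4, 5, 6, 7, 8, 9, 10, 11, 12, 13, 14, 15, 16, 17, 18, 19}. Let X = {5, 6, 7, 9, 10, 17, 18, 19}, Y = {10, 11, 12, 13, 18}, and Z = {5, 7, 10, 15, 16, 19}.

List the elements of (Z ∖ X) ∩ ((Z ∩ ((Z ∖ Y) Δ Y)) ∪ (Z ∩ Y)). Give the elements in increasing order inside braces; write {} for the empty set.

Z ∖ X = {15, 16}
Z ∖ Y = {5, 7, 15, 16, 19}
(Z ∖ Y) Δ Y = {5, 7, 10, 11, 12, 13, 15, 16, 18, 19}
Z ∩ ((Z ∖ Y) Δ Y) = {5, 7, 10, 15, 16, 19}
Z ∩ Y = {10}
(Z ∩ ((Z ∖ Y) Δ Y)) ∪ (Z ∩ Y) = {5, 7, 10, 15, 16, 19}
(Z ∖ X) ∩ ((Z ∩ ((Z ∖ Y) Δ Y)) ∪ (Z ∩ Y)) = {15, 16}

{15, 16}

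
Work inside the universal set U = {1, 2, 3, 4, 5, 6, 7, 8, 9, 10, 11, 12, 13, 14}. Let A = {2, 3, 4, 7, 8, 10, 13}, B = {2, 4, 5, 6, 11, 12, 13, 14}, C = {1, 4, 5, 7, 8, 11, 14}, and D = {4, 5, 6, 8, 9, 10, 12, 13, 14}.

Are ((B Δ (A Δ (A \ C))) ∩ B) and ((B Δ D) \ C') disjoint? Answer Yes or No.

No

A \ C = {2, 3, 10, 13}
A Δ (A \ C) = {4, 7, 8}
B Δ (A Δ (A \ C)) = {2, 5, 6, 7, 8, 11, 12, 13, 14}
(B Δ (A Δ (A \ C))) ∩ B = {2, 5, 6, 11, 12, 13, 14}
B Δ D = {2, 8, 9, 10, 11}
C' = {2, 3, 6, 9, 10, 12, 13}
(B Δ D) \ C' = {8, 11}
11 lies in both, so they are not disjoint.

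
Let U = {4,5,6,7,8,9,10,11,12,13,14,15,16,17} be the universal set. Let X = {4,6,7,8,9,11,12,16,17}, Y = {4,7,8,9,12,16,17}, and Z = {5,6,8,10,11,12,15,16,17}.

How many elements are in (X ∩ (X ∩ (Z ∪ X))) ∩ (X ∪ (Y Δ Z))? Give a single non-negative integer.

Z ∪ X = {4,5,6,7,8,9,10,11,12,15,16,17}
X ∩ (Z ∪ X) = {4,6,7,8,9,11,12,16,17}
X ∩ (X ∩ (Z ∪ X)) = {4,6,7,8,9,11,12,16,17}
Y Δ Z = {4,5,6,7,9,10,11,15}
X ∪ (Y Δ Z) = {4,5,6,7,8,9,10,11,12,15,16,17}
(X ∩ (X ∩ (Z ∪ X))) ∩ (X ∪ (Y Δ Z)) = {4,6,7,8,9,11,12,16,17}
|(X ∩ (X ∩ (Z ∪ X))) ∩ (X ∪ (Y Δ Z))| = 9

9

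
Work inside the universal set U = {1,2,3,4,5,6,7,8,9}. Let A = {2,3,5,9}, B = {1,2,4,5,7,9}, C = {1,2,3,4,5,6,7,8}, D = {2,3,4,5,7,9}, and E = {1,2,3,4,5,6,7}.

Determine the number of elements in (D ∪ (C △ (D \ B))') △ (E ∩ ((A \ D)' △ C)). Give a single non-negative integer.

D \ B = {3}
C △ (D \ B) = {1,2,4,5,6,7,8}
(C △ (D \ B))' = {3,9}
D ∪ (C △ (D \ B))' = {2,3,4,5,7,9}
A \ D = {}
(A \ D)' = {1,2,3,4,5,6,7,8,9}
(A \ D)' △ C = {9}
E ∩ ((A \ D)' △ C) = {}
(D ∪ (C △ (D \ B))') △ (E ∩ ((A \ D)' △ C)) = {2,3,4,5,7,9}
|(D ∪ (C △ (D \ B))') △ (E ∩ ((A \ D)' △ C))| = 6

6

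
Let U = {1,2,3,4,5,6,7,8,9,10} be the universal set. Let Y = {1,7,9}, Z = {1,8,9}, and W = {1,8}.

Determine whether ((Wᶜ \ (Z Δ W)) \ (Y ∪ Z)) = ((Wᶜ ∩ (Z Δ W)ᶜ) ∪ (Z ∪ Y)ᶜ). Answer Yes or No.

No

Wᶜ = {2,3,4,5,6,7,9,10}
Z Δ W = {9}
Wᶜ \ (Z Δ W) = {2,3,4,5,6,7,10}
Y ∪ Z = {1,7,8,9}
(Wᶜ \ (Z Δ W)) \ (Y ∪ Z) = {2,3,4,5,6,10}
(Z Δ W)ᶜ = {1,2,3,4,5,6,7,8,10}
Wᶜ ∩ (Z Δ W)ᶜ = {2,3,4,5,6,7,10}
Z ∪ Y = {1,7,8,9}
(Z ∪ Y)ᶜ = {2,3,4,5,6,10}
(Wᶜ ∩ (Z Δ W)ᶜ) ∪ (Z ∪ Y)ᶜ = {2,3,4,5,6,7,10}
7 ∈ (Wᶜ ∩ (Z Δ W)ᶜ) ∪ (Z ∪ Y)ᶜ but 7 ∉ (Wᶜ \ (Z Δ W)) \ (Y ∪ Z), so they differ.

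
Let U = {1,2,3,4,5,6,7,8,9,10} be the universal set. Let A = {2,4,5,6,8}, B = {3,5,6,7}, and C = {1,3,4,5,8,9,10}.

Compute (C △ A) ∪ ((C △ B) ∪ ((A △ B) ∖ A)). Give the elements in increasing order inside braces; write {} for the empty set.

C △ A = {1,2,3,6,9,10}
C △ B = {1,4,6,7,8,9,10}
A △ B = {2,3,4,7,8}
(A △ B) ∖ A = {3,7}
(C △ B) ∪ ((A △ B) ∖ A) = {1,3,4,6,7,8,9,10}
(C △ A) ∪ ((C △ B) ∪ ((A △ B) ∖ A)) = {1,2,3,4,6,7,8,9,10}

{1,2,3,4,6,7,8,9,10}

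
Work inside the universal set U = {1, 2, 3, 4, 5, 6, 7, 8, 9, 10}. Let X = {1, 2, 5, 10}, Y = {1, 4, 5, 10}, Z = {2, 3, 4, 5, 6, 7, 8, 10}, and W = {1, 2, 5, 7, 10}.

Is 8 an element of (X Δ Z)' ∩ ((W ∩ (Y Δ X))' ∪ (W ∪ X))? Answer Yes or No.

8 ∉ X and 8 ∈ Z, so 8 ∈ X Δ Z
8 ∉ (X Δ Z)' since 8 ∈ (X Δ Z)
8 ∉ Y and 8 ∉ X, so 8 ∉ Y Δ X
8 ∉ W and 8 ∉ (Y Δ X), so 8 ∉ W ∩ (Y Δ X)
8 ∈ (W ∩ (Y Δ X))' since 8 ∉ (W ∩ (Y Δ X))
8 ∉ W and 8 ∉ X, so 8 ∉ W ∪ X
8 ∈ (W ∩ (Y Δ X))' and 8 ∉ (W ∪ X), so 8 ∈ (W ∩ (Y Δ X))' ∪ (W ∪ X)
8 ∉ (X Δ Z)' and 8 ∈ ((W ∩ (Y Δ X))' ∪ (W ∪ X)), so 8 ∉ (X Δ Z)' ∩ ((W ∩ (Y Δ X))' ∪ (W ∪ X))

No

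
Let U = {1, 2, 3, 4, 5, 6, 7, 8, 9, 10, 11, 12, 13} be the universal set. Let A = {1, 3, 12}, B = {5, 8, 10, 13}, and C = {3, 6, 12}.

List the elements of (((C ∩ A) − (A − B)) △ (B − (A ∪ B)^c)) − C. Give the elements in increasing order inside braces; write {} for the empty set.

{5, 8, 10, 13}

C ∩ A = {3, 12}
A − B = {1, 3, 12}
(C ∩ A) − (A − B) = {}
A ∪ B = {1, 3, 5, 8, 10, 12, 13}
(A ∪ B)^c = {2, 4, 6, 7, 9, 11}
B − (A ∪ B)^c = {5, 8, 10, 13}
((C ∩ A) − (A − B)) △ (B − (A ∪ B)^c) = {5, 8, 10, 13}
(((C ∩ A) − (A − B)) △ (B − (A ∪ B)^c)) − C = {5, 8, 10, 13}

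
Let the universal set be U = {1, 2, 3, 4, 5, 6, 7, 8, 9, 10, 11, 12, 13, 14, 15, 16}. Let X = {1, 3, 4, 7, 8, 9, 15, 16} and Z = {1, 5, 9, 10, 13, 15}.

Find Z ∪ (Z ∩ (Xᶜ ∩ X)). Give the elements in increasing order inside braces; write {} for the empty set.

{1, 5, 9, 10, 13, 15}

Xᶜ = {2, 5, 6, 10, 11, 12, 13, 14}
Xᶜ ∩ X = {}
Z ∩ (Xᶜ ∩ X) = {}
Z ∪ (Z ∩ (Xᶜ ∩ X)) = {1, 5, 9, 10, 13, 15}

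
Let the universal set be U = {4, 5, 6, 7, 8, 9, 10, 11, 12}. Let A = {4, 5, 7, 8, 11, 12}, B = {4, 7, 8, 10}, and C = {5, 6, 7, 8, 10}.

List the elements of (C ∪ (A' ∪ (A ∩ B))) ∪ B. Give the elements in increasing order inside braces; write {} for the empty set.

A' = {6, 9, 10}
A ∩ B = {4, 7, 8}
A' ∪ (A ∩ B) = {4, 6, 7, 8, 9, 10}
C ∪ (A' ∪ (A ∩ B)) = {4, 5, 6, 7, 8, 9, 10}
(C ∪ (A' ∪ (A ∩ B))) ∪ B = {4, 5, 6, 7, 8, 9, 10}

{4, 5, 6, 7, 8, 9, 10}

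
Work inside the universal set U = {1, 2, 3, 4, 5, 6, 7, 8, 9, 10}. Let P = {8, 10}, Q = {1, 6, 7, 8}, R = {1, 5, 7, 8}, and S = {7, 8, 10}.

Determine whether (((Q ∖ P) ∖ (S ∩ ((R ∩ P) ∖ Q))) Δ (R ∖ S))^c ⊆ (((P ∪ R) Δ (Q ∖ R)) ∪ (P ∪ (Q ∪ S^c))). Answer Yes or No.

Yes

Q ∖ P = {1, 6, 7}
R ∩ P = {8}
(R ∩ P) ∖ Q = {}
S ∩ ((R ∩ P) ∖ Q) = {}
(Q ∖ P) ∖ (S ∩ ((R ∩ P) ∖ Q)) = {1, 6, 7}
R ∖ S = {1, 5}
((Q ∖ P) ∖ (S ∩ ((R ∩ P) ∖ Q))) Δ (R ∖ S) = {5, 6, 7}
(((Q ∖ P) ∖ (S ∩ ((R ∩ P) ∖ Q))) Δ (R ∖ S))^c = {1, 2, 3, 4, 8, 9, 10}
P ∪ R = {1, 5, 7, 8, 10}
Q ∖ R = {6}
(P ∪ R) Δ (Q ∖ R) = {1, 5, 6, 7, 8, 10}
S^c = {1, 2, 3, 4, 5, 6, 9}
Q ∪ S^c = {1, 2, 3, 4, 5, 6, 7, 8, 9}
P ∪ (Q ∪ S^c) = {1, 2, 3, 4, 5, 6, 7, 8, 9, 10}
((P ∪ R) Δ (Q ∖ R)) ∪ (P ∪ (Q ∪ S^c)) = {1, 2, 3, 4, 5, 6, 7, 8, 9, 10}
Every element of {1, 2, 3, 4, 8, 9, 10} is in {1, 2, 3, 4, 5, 6, 7, 8, 9, 10}, so (((Q ∖ P) ∖ (S ∩ ((R ∩ P) ∖ Q))) Δ (R ∖ S))^c ⊆ ((P ∪ R) Δ (Q ∖ R)) ∪ (P ∪ (Q ∪ S^c)).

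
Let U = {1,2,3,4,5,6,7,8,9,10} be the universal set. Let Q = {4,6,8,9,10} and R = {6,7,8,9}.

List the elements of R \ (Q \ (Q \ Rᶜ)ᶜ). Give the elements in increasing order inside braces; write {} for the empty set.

{7}

Rᶜ = {1,2,3,4,5,10}
Q \ Rᶜ = {6,8,9}
(Q \ Rᶜ)ᶜ = {1,2,3,4,5,7,10}
Q \ (Q \ Rᶜ)ᶜ = {6,8,9}
R \ (Q \ (Q \ Rᶜ)ᶜ) = {7}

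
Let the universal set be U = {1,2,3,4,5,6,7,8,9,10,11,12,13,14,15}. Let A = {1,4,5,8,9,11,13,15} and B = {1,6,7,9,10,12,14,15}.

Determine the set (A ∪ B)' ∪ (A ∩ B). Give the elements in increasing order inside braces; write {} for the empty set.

{1,2,3,9,15}

A ∪ B = {1,4,5,6,7,8,9,10,11,12,13,14,15}
(A ∪ B)' = {2,3}
A ∩ B = {1,9,15}
(A ∪ B)' ∪ (A ∩ B) = {1,2,3,9,15}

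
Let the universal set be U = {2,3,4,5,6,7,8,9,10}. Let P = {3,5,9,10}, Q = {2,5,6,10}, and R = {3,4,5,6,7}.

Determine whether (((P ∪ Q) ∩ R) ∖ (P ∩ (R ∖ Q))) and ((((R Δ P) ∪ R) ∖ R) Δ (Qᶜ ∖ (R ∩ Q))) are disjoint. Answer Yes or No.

Yes

P ∪ Q = {2,3,5,6,9,10}
(P ∪ Q) ∩ R = {3,5,6}
R ∖ Q = {3,4,7}
P ∩ (R ∖ Q) = {3}
((P ∪ Q) ∩ R) ∖ (P ∩ (R ∖ Q)) = {5,6}
R Δ P = {4,6,7,9,10}
(R Δ P) ∪ R = {3,4,5,6,7,9,10}
((R Δ P) ∪ R) ∖ R = {9,10}
Qᶜ = {3,4,7,8,9}
R ∩ Q = {5,6}
Qᶜ ∖ (R ∩ Q) = {3,4,7,8,9}
(((R Δ P) ∪ R) ∖ R) Δ (Qᶜ ∖ (R ∩ Q)) = {3,4,7,8,10}
{5,6} and {3,4,7,8,10} share no elements.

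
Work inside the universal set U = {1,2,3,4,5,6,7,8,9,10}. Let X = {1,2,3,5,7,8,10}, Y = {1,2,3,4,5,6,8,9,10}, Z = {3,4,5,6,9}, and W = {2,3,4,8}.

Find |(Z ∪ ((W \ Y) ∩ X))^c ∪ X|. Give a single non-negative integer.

W \ Y = {}
(W \ Y) ∩ X = {}
Z ∪ ((W \ Y) ∩ X) = {3,4,5,6,9}
(Z ∪ ((W \ Y) ∩ X))^c = {1,2,7,8,10}
(Z ∪ ((W \ Y) ∩ X))^c ∪ X = {1,2,3,5,7,8,10}
|(Z ∪ ((W \ Y) ∩ X))^c ∪ X| = 7

7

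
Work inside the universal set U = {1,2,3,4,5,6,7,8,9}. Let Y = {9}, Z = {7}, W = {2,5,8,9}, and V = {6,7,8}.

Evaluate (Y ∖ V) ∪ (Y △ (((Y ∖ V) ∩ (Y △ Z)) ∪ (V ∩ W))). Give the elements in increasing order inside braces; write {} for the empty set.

{8,9}

Y ∖ V = {9}
Y △ Z = {7,9}
(Y ∖ V) ∩ (Y △ Z) = {9}
V ∩ W = {8}
((Y ∖ V) ∩ (Y △ Z)) ∪ (V ∩ W) = {8,9}
Y △ (((Y ∖ V) ∩ (Y △ Z)) ∪ (V ∩ W)) = {8}
(Y ∖ V) ∪ (Y △ (((Y ∖ V) ∩ (Y △ Z)) ∪ (V ∩ W))) = {8,9}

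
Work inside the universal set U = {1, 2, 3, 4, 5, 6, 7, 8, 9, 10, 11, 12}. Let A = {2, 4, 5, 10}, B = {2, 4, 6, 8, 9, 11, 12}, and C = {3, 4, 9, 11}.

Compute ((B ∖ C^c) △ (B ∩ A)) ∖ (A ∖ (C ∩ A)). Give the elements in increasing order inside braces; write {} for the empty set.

{9, 11}

C^c = {1, 2, 5, 6, 7, 8, 10, 12}
B ∖ C^c = {4, 9, 11}
B ∩ A = {2, 4}
(B ∖ C^c) △ (B ∩ A) = {2, 9, 11}
C ∩ A = {4}
A ∖ (C ∩ A) = {2, 5, 10}
((B ∖ C^c) △ (B ∩ A)) ∖ (A ∖ (C ∩ A)) = {9, 11}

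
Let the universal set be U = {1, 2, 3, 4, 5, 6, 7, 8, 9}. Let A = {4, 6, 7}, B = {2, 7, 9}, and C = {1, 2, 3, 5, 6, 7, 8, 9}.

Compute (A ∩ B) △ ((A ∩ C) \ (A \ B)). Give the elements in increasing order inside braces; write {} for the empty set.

A ∩ B = {7}
A ∩ C = {6, 7}
A \ B = {4, 6}
(A ∩ C) \ (A \ B) = {7}
(A ∩ B) △ ((A ∩ C) \ (A \ B)) = {}

{}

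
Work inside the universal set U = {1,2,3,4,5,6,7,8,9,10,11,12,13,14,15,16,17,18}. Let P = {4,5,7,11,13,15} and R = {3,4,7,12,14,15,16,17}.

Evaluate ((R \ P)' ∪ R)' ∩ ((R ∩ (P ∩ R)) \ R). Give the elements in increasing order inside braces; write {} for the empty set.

{}

R \ P = {3,12,14,16,17}
(R \ P)' = {1,2,4,5,6,7,8,9,10,11,13,15,18}
(R \ P)' ∪ R = {1,2,3,4,5,6,7,8,9,10,11,12,13,14,15,16,17,18}
((R \ P)' ∪ R)' = {}
P ∩ R = {4,7,15}
R ∩ (P ∩ R) = {4,7,15}
(R ∩ (P ∩ R)) \ R = {}
((R \ P)' ∪ R)' ∩ ((R ∩ (P ∩ R)) \ R) = {}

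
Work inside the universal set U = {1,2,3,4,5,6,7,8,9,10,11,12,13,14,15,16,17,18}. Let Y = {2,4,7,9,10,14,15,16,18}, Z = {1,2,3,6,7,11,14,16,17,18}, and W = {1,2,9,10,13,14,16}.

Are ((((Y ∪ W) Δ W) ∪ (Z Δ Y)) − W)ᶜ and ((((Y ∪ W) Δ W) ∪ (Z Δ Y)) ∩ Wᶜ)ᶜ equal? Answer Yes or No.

Y ∪ W = {1,2,4,7,9,10,13,14,15,16,18}
(Y ∪ W) Δ W = {4,7,15,18}
Z Δ Y = {1,3,4,6,9,10,11,15,17}
((Y ∪ W) Δ W) ∪ (Z Δ Y) = {1,3,4,6,7,9,10,11,15,17,18}
(((Y ∪ W) Δ W) ∪ (Z Δ Y)) − W = {3,4,6,7,11,15,17,18}
((((Y ∪ W) Δ W) ∪ (Z Δ Y)) − W)ᶜ = {1,2,5,8,9,10,12,13,14,16}
Wᶜ = {3,4,5,6,7,8,11,12,15,17,18}
(((Y ∪ W) Δ W) ∪ (Z Δ Y)) ∩ Wᶜ = {3,4,6,7,11,15,17,18}
((((Y ∪ W) Δ W) ∪ (Z Δ Y)) ∩ Wᶜ)ᶜ = {1,2,5,8,9,10,12,13,14,16}
Both equal {1,2,5,8,9,10,12,13,14,16}, so ((((Y ∪ W) Δ W) ∪ (Z Δ Y)) − W)ᶜ = ((((Y ∪ W) Δ W) ∪ (Z Δ Y)) ∩ Wᶜ)ᶜ.

Yes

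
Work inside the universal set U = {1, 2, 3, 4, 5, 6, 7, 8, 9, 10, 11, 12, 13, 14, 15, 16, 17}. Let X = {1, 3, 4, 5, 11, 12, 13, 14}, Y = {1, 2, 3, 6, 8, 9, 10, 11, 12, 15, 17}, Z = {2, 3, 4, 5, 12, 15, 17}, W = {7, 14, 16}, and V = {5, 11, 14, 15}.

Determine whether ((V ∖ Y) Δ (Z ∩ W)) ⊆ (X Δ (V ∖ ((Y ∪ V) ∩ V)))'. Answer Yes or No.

V ∖ Y = {5, 14}
Z ∩ W = {}
(V ∖ Y) Δ (Z ∩ W) = {5, 14}
Y ∪ V = {1, 2, 3, 5, 6, 8, 9, 10, 11, 12, 14, 15, 17}
(Y ∪ V) ∩ V = {5, 11, 14, 15}
V ∖ ((Y ∪ V) ∩ V) = {}
X Δ (V ∖ ((Y ∪ V) ∩ V)) = {1, 3, 4, 5, 11, 12, 13, 14}
(X Δ (V ∖ ((Y ∪ V) ∩ V)))' = {2, 6, 7, 8, 9, 10, 15, 16, 17}
5 ∈ (V ∖ Y) Δ (Z ∩ W) but 5 ∉ (X Δ (V ∖ ((Y ∪ V) ∩ V)))', so the inclusion fails.

No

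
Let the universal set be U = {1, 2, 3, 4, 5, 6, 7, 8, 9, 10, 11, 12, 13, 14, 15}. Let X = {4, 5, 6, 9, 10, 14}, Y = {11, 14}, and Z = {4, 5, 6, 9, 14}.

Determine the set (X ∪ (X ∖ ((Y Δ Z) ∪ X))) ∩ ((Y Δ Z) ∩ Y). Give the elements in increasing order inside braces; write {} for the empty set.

Y Δ Z = {4, 5, 6, 9, 11}
(Y Δ Z) ∪ X = {4, 5, 6, 9, 10, 11, 14}
X ∖ ((Y Δ Z) ∪ X) = {}
X ∪ (X ∖ ((Y Δ Z) ∪ X)) = {4, 5, 6, 9, 10, 14}
(Y Δ Z) ∩ Y = {11}
(X ∪ (X ∖ ((Y Δ Z) ∪ X))) ∩ ((Y Δ Z) ∩ Y) = {}

{}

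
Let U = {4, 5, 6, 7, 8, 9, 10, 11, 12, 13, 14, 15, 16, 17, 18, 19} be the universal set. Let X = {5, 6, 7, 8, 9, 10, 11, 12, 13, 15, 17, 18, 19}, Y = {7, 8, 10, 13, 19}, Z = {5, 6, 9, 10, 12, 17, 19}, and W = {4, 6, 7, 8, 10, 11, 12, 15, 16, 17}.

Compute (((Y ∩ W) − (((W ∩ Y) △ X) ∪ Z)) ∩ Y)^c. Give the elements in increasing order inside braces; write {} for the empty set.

{4, 5, 6, 9, 10, 11, 12, 13, 14, 15, 16, 17, 18, 19}

Y ∩ W = {7, 8, 10}
W ∩ Y = {7, 8, 10}
(W ∩ Y) △ X = {5, 6, 9, 11, 12, 13, 15, 17, 18, 19}
((W ∩ Y) △ X) ∪ Z = {5, 6, 9, 10, 11, 12, 13, 15, 17, 18, 19}
(Y ∩ W) − (((W ∩ Y) △ X) ∪ Z) = {7, 8}
((Y ∩ W) − (((W ∩ Y) △ X) ∪ Z)) ∩ Y = {7, 8}
(((Y ∩ W) − (((W ∩ Y) △ X) ∪ Z)) ∩ Y)^c = {4, 5, 6, 9, 10, 11, 12, 13, 14, 15, 16, 17, 18, 19}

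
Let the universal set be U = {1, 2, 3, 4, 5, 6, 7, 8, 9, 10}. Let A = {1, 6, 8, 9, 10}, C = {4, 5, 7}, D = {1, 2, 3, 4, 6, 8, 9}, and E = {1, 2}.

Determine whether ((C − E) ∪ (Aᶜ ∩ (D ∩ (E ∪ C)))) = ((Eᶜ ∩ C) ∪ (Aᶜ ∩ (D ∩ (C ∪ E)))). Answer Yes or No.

Yes

C − E = {4, 5, 7}
Aᶜ = {2, 3, 4, 5, 7}
E ∪ C = {1, 2, 4, 5, 7}
D ∩ (E ∪ C) = {1, 2, 4}
Aᶜ ∩ (D ∩ (E ∪ C)) = {2, 4}
(C − E) ∪ (Aᶜ ∩ (D ∩ (E ∪ C))) = {2, 4, 5, 7}
Eᶜ = {3, 4, 5, 6, 7, 8, 9, 10}
Eᶜ ∩ C = {4, 5, 7}
C ∪ E = {1, 2, 4, 5, 7}
D ∩ (C ∪ E) = {1, 2, 4}
Aᶜ ∩ (D ∩ (C ∪ E)) = {2, 4}
(Eᶜ ∩ C) ∪ (Aᶜ ∩ (D ∩ (C ∪ E))) = {2, 4, 5, 7}
Both equal {2, 4, 5, 7}, so (C − E) ∪ (Aᶜ ∩ (D ∩ (E ∪ C))) = (Eᶜ ∩ C) ∪ (Aᶜ ∩ (D ∩ (C ∪ E))).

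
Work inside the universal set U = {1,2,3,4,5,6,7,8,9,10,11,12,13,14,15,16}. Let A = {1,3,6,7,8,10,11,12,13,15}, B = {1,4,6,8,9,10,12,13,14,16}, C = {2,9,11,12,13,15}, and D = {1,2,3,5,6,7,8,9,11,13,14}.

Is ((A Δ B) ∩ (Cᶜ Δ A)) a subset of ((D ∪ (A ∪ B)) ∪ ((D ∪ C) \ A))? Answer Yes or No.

A Δ B = {3,4,7,9,11,14,15,16}
Cᶜ = {1,3,4,5,6,7,8,10,14,16}
Cᶜ Δ A = {4,5,11,12,13,14,15,16}
(A Δ B) ∩ (Cᶜ Δ A) = {4,11,14,15,16}
A ∪ B = {1,3,4,6,7,8,9,10,11,12,13,14,15,16}
D ∪ (A ∪ B) = {1,2,3,4,5,6,7,8,9,10,11,12,13,14,15,16}
D ∪ C = {1,2,3,5,6,7,8,9,11,12,13,14,15}
(D ∪ C) \ A = {2,5,9,14}
(D ∪ (A ∪ B)) ∪ ((D ∪ C) \ A) = {1,2,3,4,5,6,7,8,9,10,11,12,13,14,15,16}
Every element of {4,11,14,15,16} is in {1,2,3,4,5,6,7,8,9,10,11,12,13,14,15,16}, so (A Δ B) ∩ (Cᶜ Δ A) ⊆ (D ∪ (A ∪ B)) ∪ ((D ∪ C) \ A).

Yes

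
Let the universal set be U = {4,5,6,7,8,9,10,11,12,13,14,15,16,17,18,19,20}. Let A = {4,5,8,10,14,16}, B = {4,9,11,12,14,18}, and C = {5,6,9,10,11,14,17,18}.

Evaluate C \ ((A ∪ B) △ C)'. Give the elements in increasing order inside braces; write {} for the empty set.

A ∪ B = {4,5,8,9,10,11,12,14,16,18}
(A ∪ B) △ C = {4,6,8,12,16,17}
((A ∪ B) △ C)' = {5,7,9,10,11,13,14,15,18,19,20}
C \ ((A ∪ B) △ C)' = {6,17}

{6,17}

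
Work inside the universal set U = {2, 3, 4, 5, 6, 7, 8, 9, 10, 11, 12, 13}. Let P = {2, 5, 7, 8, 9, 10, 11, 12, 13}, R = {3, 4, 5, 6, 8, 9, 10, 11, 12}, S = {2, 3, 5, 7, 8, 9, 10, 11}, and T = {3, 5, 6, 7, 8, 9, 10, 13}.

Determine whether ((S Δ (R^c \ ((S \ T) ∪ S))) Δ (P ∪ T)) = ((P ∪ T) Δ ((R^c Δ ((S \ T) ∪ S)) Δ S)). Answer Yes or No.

R^c = {2, 7, 13}
S \ T = {2, 11}
(S \ T) ∪ S = {2, 3, 5, 7, 8, 9, 10, 11}
R^c \ ((S \ T) ∪ S) = {13}
S Δ (R^c \ ((S \ T) ∪ S)) = {2, 3, 5, 7, 8, 9, 10, 11, 13}
P ∪ T = {2, 3, 5, 6, 7, 8, 9, 10, 11, 12, 13}
(S Δ (R^c \ ((S \ T) ∪ S))) Δ (P ∪ T) = {6, 12}
R^c Δ ((S \ T) ∪ S) = {3, 5, 8, 9, 10, 11, 13}
(R^c Δ ((S \ T) ∪ S)) Δ S = {2, 7, 13}
(P ∪ T) Δ ((R^c Δ ((S \ T) ∪ S)) Δ S) = {3, 5, 6, 8, 9, 10, 11, 12}
3 ∈ (P ∪ T) Δ ((R^c Δ ((S \ T) ∪ S)) Δ S) but 3 ∉ (S Δ (R^c \ ((S \ T) ∪ S))) Δ (P ∪ T), so they differ.

No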